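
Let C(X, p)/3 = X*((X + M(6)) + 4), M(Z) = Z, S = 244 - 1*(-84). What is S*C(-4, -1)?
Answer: -23616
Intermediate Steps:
S = 328 (S = 244 + 84 = 328)
C(X, p) = 3*X*(10 + X) (C(X, p) = 3*(X*((X + 6) + 4)) = 3*(X*((6 + X) + 4)) = 3*(X*(10 + X)) = 3*X*(10 + X))
S*C(-4, -1) = 328*(3*(-4)*(10 - 4)) = 328*(3*(-4)*6) = 328*(-72) = -23616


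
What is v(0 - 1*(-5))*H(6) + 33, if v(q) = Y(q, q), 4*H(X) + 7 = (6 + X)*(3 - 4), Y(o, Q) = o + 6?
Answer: -77/4 ≈ -19.250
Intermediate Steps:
Y(o, Q) = 6 + o
H(X) = -13/4 - X/4 (H(X) = -7/4 + ((6 + X)*(3 - 4))/4 = -7/4 + ((6 + X)*(-1))/4 = -7/4 + (-6 - X)/4 = -7/4 + (-3/2 - X/4) = -13/4 - X/4)
v(q) = 6 + q
v(0 - 1*(-5))*H(6) + 33 = (6 + (0 - 1*(-5)))*(-13/4 - ¼*6) + 33 = (6 + (0 + 5))*(-13/4 - 3/2) + 33 = (6 + 5)*(-19/4) + 33 = 11*(-19/4) + 33 = -209/4 + 33 = -77/4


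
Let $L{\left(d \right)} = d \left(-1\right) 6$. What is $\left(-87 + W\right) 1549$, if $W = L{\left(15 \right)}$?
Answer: $-274173$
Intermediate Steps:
$L{\left(d \right)} = - 6 d$ ($L{\left(d \right)} = - d 6 = - 6 d$)
$W = -90$ ($W = \left(-6\right) 15 = -90$)
$\left(-87 + W\right) 1549 = \left(-87 - 90\right) 1549 = \left(-177\right) 1549 = -274173$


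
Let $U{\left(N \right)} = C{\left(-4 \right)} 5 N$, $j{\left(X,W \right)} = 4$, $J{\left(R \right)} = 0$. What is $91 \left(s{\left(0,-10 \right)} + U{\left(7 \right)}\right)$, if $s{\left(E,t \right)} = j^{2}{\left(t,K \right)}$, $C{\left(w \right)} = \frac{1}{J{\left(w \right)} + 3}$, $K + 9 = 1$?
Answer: $\frac{7553}{3} \approx 2517.7$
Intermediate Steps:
$K = -8$ ($K = -9 + 1 = -8$)
$C{\left(w \right)} = \frac{1}{3}$ ($C{\left(w \right)} = \frac{1}{0 + 3} = \frac{1}{3}$)
$s{\left(E,t \right)} = 16$ ($s{\left(E,t \right)} = 4^{2} = 16$)
$U{\left(N \right)} = \frac{5 N}{3}$ ($U{\left(N \right)} = \frac{1}{3} \cdot 5 N = \frac{5 N}{3}$)
$91 \left(s{\left(0,-10 \right)} + U{\left(7 \right)}\right) = 91 \left(16 + \frac{5}{3} \cdot 7\right) = 91 \left(16 + \frac{35}{3}\right) = 91 \cdot \frac{83}{3} = \frac{7553}{3}$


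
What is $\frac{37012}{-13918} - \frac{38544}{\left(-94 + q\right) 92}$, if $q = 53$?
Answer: $\frac{49605766}{6562337} \approx 7.5592$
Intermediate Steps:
$\frac{37012}{-13918} - \frac{38544}{\left(-94 + q\right) 92} = \frac{37012}{-13918} - \frac{38544}{\left(-94 + 53\right) 92} = 37012 \left(- \frac{1}{13918}\right) - \frac{38544}{\left(-41\right) 92} = - \frac{18506}{6959} - \frac{38544}{-3772} = - \frac{18506}{6959} - - \frac{9636}{943} = - \frac{18506}{6959} + \frac{9636}{943} = \frac{49605766}{6562337}$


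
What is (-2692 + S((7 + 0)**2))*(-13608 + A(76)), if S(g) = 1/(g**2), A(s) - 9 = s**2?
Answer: 50563890093/2401 ≈ 2.1060e+7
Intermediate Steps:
A(s) = 9 + s**2
S(g) = g**(-2)
(-2692 + S((7 + 0)**2))*(-13608 + A(76)) = (-2692 + ((7 + 0)**2)**(-2))*(-13608 + (9 + 76**2)) = (-2692 + (7**2)**(-2))*(-13608 + (9 + 5776)) = (-2692 + 49**(-2))*(-13608 + 5785) = (-2692 + 1/2401)*(-7823) = -6463491/2401*(-7823) = 50563890093/2401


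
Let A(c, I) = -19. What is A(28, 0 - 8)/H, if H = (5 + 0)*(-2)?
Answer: 19/10 ≈ 1.9000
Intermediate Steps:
H = -10 (H = 5*(-2) = -10)
A(28, 0 - 8)/H = -19/(-10) = -19*(-⅒) = 19/10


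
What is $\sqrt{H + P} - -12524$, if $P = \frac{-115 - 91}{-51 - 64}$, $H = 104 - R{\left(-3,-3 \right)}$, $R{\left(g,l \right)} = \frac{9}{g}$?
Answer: $12524 + \frac{\sqrt{1438765}}{115} \approx 12534.0$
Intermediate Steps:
$H = 107$ ($H = 104 - \frac{9}{-3} = 104 - 9 \left(- \frac{1}{3}\right) = 104 - -3 = 104 + 3 = 107$)
$P = \frac{206}{115}$ ($P = - \frac{206}{-115} = \left(-206\right) \left(- \frac{1}{115}\right) = \frac{206}{115} \approx 1.7913$)
$\sqrt{H + P} - -12524 = \sqrt{107 + \frac{206}{115}} - -12524 = \sqrt{\frac{12511}{115}} + 12524 = \frac{\sqrt{1438765}}{115} + 12524 = 12524 + \frac{\sqrt{1438765}}{115}$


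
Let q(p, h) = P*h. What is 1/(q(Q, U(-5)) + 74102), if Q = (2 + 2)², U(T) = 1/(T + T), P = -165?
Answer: 2/148237 ≈ 1.3492e-5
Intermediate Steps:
U(T) = 1/(2*T)
Q = 16 (Q = 4² = 16)
q(p, h) = -165*h
1/(q(Q, U(-5)) + 74102) = 1/(-165/(2*(-5)) + 74102) = 1/(-165*(-1)/(2*5) + 74102) = 1/(-165*(-⅒) + 74102) = 1/(33/2 + 74102) = 1/(148237/2) = 2/148237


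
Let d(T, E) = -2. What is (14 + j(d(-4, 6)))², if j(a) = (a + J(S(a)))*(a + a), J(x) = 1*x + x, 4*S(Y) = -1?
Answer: 576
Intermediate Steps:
S(Y) = -¼ (S(Y) = (¼)*(-1) = -¼)
J(x) = 2*x (J(x) = x + x = 2*x)
j(a) = 2*a*(-½ + a) (j(a) = (a + 2*(-¼))*(a + a) = (a - ½)*(2*a) = (-½ + a)*(2*a) = 2*a*(-½ + a))
(14 + j(d(-4, 6)))² = (14 - 2*(-1 + 2*(-2)))² = (14 - 2*(-1 - 4))² = (14 - 2*(-5))² = (14 + 10)² = 24² = 576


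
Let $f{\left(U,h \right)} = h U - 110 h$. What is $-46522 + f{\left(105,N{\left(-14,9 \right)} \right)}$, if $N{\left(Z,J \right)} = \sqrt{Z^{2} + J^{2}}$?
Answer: $-46522 - 5 \sqrt{277} \approx -46605.0$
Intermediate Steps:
$N{\left(Z,J \right)} = \sqrt{J^{2} + Z^{2}}$
$f{\left(U,h \right)} = - 110 h + U h$ ($f{\left(U,h \right)} = U h - 110 h = - 110 h + U h$)
$-46522 + f{\left(105,N{\left(-14,9 \right)} \right)} = -46522 + \sqrt{9^{2} + \left(-14\right)^{2}} \left(-110 + 105\right) = -46522 + \sqrt{81 + 196} \left(-5\right) = -46522 + \sqrt{277} \left(-5\right) = -46522 - 5 \sqrt{277}$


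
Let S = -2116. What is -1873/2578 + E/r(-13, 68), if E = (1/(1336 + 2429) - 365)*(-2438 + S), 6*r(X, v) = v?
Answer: 8066800587289/55001630 ≈ 1.4666e+5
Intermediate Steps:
r(X, v) = v/6
E = 2086072032/1255 (E = (1/(1336 + 2429) - 365)*(-2438 - 2116) = (1/3765 - 365)*(-4554) = -1374224/3765*(-4554) = 2086072032/1255 ≈ 1.6622e+6)
-1873/2578 + E/r(-13, 68) = -1873/2578 + 2086072032/(1255*(((1/6)*68))) = -1873*1/2578 + 2086072032/(1255*(34/3)) = -1873/2578 + (2086072032/1255)*(3/34) = -1873/2578 + 3129108048/21335 = 8066800587289/55001630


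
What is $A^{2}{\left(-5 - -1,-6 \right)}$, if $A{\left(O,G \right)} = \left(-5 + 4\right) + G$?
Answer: $49$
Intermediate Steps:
$A{\left(O,G \right)} = -1 + G$
$A^{2}{\left(-5 - -1,-6 \right)} = \left(-1 - 6\right)^{2} = \left(-7\right)^{2} = 49$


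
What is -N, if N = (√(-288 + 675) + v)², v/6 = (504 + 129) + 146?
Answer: -21846663 - 28044*√43 ≈ -2.2031e+7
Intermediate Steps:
v = 4674 (v = 6*((504 + 129) + 146) = 6*(633 + 146) = 6*779 = 4674)
N = (4674 + 3*√43)² (N = (√(-288 + 675) + 4674)² = (√387 + 4674)² = (3*√43 + 4674)² = (4674 + 3*√43)² ≈ 2.2031e+7)
-N = -(21846663 + 28044*√43) = -21846663 - 28044*√43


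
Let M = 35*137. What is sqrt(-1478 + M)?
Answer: sqrt(3317) ≈ 57.593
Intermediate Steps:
M = 4795
sqrt(-1478 + M) = sqrt(-1478 + 4795) = sqrt(3317)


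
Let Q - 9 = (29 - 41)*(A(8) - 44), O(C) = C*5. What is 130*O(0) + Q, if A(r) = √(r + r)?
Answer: 489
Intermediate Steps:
O(C) = 5*C
A(r) = √2*√r (A(r) = √(2*r) = √2*√r)
Q = 489 (Q = 9 + (29 - 41)*(√2*√8 - 44) = 9 - 12*(√2*(2*√2) - 44) = 9 - 12*(4 - 44) = 9 - 12*(-40) = 9 + 480 = 489)
130*O(0) + Q = 130*(5*0) + 489 = 130*0 + 489 = 0 + 489 = 489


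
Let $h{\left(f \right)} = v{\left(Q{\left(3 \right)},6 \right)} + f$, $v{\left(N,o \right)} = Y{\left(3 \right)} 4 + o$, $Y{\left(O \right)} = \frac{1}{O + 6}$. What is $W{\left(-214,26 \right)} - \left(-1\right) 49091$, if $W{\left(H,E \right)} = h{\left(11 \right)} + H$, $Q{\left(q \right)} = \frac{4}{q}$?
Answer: $\frac{440050}{9} \approx 48894.0$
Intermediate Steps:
$Y{\left(O \right)} = \frac{1}{6 + O}$
$v{\left(N,o \right)} = \frac{4}{9} + o$ ($v{\left(N,o \right)} = \frac{1}{6 + 3} \cdot 4 + o = \frac{1}{9} \cdot 4 + o = \frac{4}{9} + o$)
$h{\left(f \right)} = \frac{58}{9} + f$ ($h{\left(f \right)} = \left(\frac{4}{9} + 6\right) + f = \frac{58}{9} + f$)
$W{\left(H,E \right)} = \frac{157}{9} + H$ ($W{\left(H,E \right)} = \left(\frac{58}{9} + 11\right) + H = \frac{157}{9} + H$)
$W{\left(-214,26 \right)} - \left(-1\right) 49091 = \left(\frac{157}{9} - 214\right) - \left(-1\right) 49091 = - \frac{1769}{9} - -49091 = - \frac{1769}{9} + 49091 = \frac{440050}{9}$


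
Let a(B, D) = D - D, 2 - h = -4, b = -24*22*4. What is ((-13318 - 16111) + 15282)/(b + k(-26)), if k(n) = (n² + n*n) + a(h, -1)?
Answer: 14147/760 ≈ 18.614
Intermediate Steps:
b = -2112 (b = -528*4 = -2112)
h = 6 (h = 2 - 1*(-4) = 2 + 4 = 6)
a(B, D) = 0
k(n) = 2*n² (k(n) = (n² + n*n) + 0 = (n² + n²) + 0 = 2*n² + 0 = 2*n²)
((-13318 - 16111) + 15282)/(b + k(-26)) = ((-13318 - 16111) + 15282)/(-2112 + 2*(-26)²) = (-29429 + 15282)/(-2112 + 2*676) = -14147/(-2112 + 1352) = -14147/(-760) = -14147*(-1/760) = 14147/760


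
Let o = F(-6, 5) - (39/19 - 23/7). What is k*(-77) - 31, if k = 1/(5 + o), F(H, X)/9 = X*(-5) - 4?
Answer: -1040163/33884 ≈ -30.698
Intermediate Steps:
F(H, X) = -36 - 45*X (F(H, X) = 9*(X*(-5) - 4) = 9*(-5*X - 4) = 9*(-4 - 5*X) = -36 - 45*X)
o = -34549/133 (o = (-36 - 45*5) - (39/19 - 23/7) = (-36 - 225) - (39*(1/19) - 23*⅐) = -261 - (39/19 - 23/7) = -261 - 1*(-164/133) = -261 + 164/133 = -34549/133 ≈ -259.77)
k = -133/33884 (k = 1/(5 - 34549/133) = 1/(-33884/133) = -133/33884 ≈ -0.0039252)
k*(-77) - 31 = -133/33884*(-77) - 31 = 10241/33884 - 31 = -1040163/33884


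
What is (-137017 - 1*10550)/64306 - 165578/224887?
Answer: -43833558797/14461583422 ≈ -3.0310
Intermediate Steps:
(-137017 - 1*10550)/64306 - 165578/224887 = (-137017 - 10550)*(1/64306) - 165578*1/224887 = -147567*1/64306 - 165578/224887 = -147567/64306 - 165578/224887 = -43833558797/14461583422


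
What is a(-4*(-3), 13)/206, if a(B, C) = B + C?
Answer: 25/206 ≈ 0.12136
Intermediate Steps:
a(-4*(-3), 13)/206 = (-4*(-3) + 13)/206 = (12 + 13)*(1/206) = 25*(1/206) = 25/206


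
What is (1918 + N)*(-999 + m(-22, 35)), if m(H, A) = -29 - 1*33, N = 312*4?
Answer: -3359126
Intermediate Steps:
N = 1248
m(H, A) = -62 (m(H, A) = -29 - 33 = -62)
(1918 + N)*(-999 + m(-22, 35)) = (1918 + 1248)*(-999 - 62) = 3166*(-1061) = -3359126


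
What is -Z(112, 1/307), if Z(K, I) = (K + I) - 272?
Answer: 49119/307 ≈ 160.00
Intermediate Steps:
Z(K, I) = -272 + I + K (Z(K, I) = (I + K) - 272 = -272 + I + K)
-Z(112, 1/307) = -(-272 + 1/307 + 112) = -1*(-49119/307) = 49119/307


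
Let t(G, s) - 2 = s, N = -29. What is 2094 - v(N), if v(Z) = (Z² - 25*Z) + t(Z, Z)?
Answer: 555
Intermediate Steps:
t(G, s) = 2 + s
v(Z) = 2 + Z² - 24*Z (v(Z) = (Z² - 25*Z) + (2 + Z) = 2 + Z² - 24*Z)
2094 - v(N) = 2094 - (2 + (-29)² - 24*(-29)) = 2094 - (2 + 841 + 696) = 2094 - 1*1539 = 2094 - 1539 = 555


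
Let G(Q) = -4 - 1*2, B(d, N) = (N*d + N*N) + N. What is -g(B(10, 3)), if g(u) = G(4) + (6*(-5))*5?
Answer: 156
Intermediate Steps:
B(d, N) = N + N² + N*d (B(d, N) = (N*d + N²) + N = (N² + N*d) + N = N + N² + N*d)
G(Q) = -6 (G(Q) = -4 - 2 = -6)
g(u) = -156 (g(u) = -6 + (6*(-5))*5 = -6 - 30*5 = -6 - 150 = -156)
-g(B(10, 3)) = -1*(-156) = 156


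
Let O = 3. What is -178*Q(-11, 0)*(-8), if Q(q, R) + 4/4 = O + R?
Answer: 2848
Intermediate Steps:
Q(q, R) = 2 + R (Q(q, R) = -1 + (3 + R) = 2 + R)
-178*Q(-11, 0)*(-8) = -178*(2 + 0)*(-8) = -178*2*(-8) = -356*(-8) = 2848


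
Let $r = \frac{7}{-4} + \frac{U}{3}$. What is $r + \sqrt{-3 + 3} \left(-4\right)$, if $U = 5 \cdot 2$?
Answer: $\frac{19}{12} \approx 1.5833$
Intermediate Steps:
$U = 10$
$r = \frac{19}{12}$ ($r = \frac{7}{-4} + \frac{10}{3} = 7 \left(- \frac{1}{4}\right) + 10 \cdot \frac{1}{3} = - \frac{7}{4} + \frac{10}{3} = \frac{19}{12} \approx 1.5833$)
$r + \sqrt{-3 + 3} \left(-4\right) = \frac{19}{12} + \sqrt{-3 + 3} \left(-4\right) = \frac{19}{12} + \sqrt{0} \left(-4\right) = \frac{19}{12} + 0 \left(-4\right) = \frac{19}{12} + 0 = \frac{19}{12}$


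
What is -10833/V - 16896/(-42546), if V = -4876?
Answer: 3936853/1503292 ≈ 2.6188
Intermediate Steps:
-10833/V - 16896/(-42546) = -10833/(-4876) - 16896/(-42546) = -10833*(-1/4876) - 16896*(-1/42546) = 471/212 + 2816/7091 = 3936853/1503292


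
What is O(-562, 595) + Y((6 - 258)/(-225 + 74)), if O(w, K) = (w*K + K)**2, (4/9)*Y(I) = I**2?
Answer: 2540466945414909/22801 ≈ 1.1142e+11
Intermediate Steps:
Y(I) = 9*I**2/4
O(w, K) = (K + K*w)**2 (O(w, K) = (K*w + K)**2 = (K + K*w)**2)
O(-562, 595) + Y((6 - 258)/(-225 + 74)) = 595**2*(1 - 562)**2 + 9*((6 - 258)/(-225 + 74))**2/4 = 354025*(-561)**2 + 9*(-252/(-151))**2/4 = 354025*314721 + 9*(-252*(-1/151))**2/4 = 111419102025 + 9*(252/151)**2/4 = 111419102025 + (9/4)*(63504/22801) = 111419102025 + 142884/22801 = 2540466945414909/22801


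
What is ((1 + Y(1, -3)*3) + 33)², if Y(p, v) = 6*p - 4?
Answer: 1600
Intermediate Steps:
Y(p, v) = -4 + 6*p
((1 + Y(1, -3)*3) + 33)² = ((1 + (-4 + 6*1)*3) + 33)² = ((1 + (-4 + 6)*3) + 33)² = ((1 + 2*3) + 33)² = ((1 + 6) + 33)² = (7 + 33)² = 40² = 1600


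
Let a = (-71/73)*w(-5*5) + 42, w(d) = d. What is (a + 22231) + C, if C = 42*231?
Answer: 2335950/73 ≈ 31999.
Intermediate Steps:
a = 4841/73 (a = (-71/73)*(-5*5) + 42 = -71*1/73*(-25) + 42 = -71/73*(-25) + 42 = 1775/73 + 42 = 4841/73 ≈ 66.315)
C = 9702
(a + 22231) + C = (4841/73 + 22231) + 9702 = 1627704/73 + 9702 = 2335950/73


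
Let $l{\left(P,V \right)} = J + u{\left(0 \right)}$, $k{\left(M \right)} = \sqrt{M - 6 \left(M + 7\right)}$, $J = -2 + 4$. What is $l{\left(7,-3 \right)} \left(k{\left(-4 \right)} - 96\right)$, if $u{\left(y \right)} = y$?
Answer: $-192 + 2 i \sqrt{22} \approx -192.0 + 9.3808 i$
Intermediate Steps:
$J = 2$
$k{\left(M \right)} = \sqrt{-42 - 5 M}$ ($k{\left(M \right)} = \sqrt{M - 6 \left(7 + M\right)} = \sqrt{M - \left(42 + 6 M\right)} = \sqrt{-42 - 5 M}$)
$l{\left(P,V \right)} = 2$ ($l{\left(P,V \right)} = 2 + 0 = 2$)
$l{\left(7,-3 \right)} \left(k{\left(-4 \right)} - 96\right) = 2 \left(\sqrt{-42 - -20} - 96\right) = 2 \left(\sqrt{-42 + 20} - 96\right) = 2 \left(\sqrt{-22} - 96\right) = 2 \left(i \sqrt{22} - 96\right) = 2 \left(-96 + i \sqrt{22}\right) = -192 + 2 i \sqrt{22}$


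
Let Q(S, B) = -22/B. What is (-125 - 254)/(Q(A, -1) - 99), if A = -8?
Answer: 379/77 ≈ 4.9221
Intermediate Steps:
(-125 - 254)/(Q(A, -1) - 99) = (-125 - 254)/(-22/(-1) - 99) = -379/(-22*(-1) - 99) = -379/(22 - 99) = -379/(-77) = -379*(-1/77) = 379/77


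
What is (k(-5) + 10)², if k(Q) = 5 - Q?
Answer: 400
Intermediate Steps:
(k(-5) + 10)² = ((5 - 1*(-5)) + 10)² = ((5 + 5) + 10)² = (10 + 10)² = 20² = 400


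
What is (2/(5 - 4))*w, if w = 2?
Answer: 4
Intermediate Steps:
(2/(5 - 4))*w = (2/(5 - 4))*2 = (2/1)*2 = (1*2)*2 = 2*2 = 4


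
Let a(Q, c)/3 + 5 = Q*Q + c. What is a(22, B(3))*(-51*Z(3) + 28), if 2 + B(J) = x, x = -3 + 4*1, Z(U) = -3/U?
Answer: 113286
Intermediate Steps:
x = 1 (x = -3 + 4 = 1)
B(J) = -1 (B(J) = -2 + 1 = -1)
a(Q, c) = -15 + 3*c + 3*Q² (a(Q, c) = -15 + 3*(Q*Q + c) = -15 + 3*(Q² + c) = -15 + 3*(c + Q²) = -15 + (3*c + 3*Q²) = -15 + 3*c + 3*Q²)
a(22, B(3))*(-51*Z(3) + 28) = (-15 + 3*(-1) + 3*22²)*(-(-153)/3 + 28) = (-15 - 3 + 3*484)*(-(-153)/3 + 28) = (-15 - 3 + 1452)*(-51*(-1) + 28) = 1434*(51 + 28) = 1434*79 = 113286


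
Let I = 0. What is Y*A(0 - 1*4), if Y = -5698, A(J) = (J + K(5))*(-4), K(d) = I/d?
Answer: -91168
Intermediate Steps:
K(d) = 0 (K(d) = 0/d = 0)
A(J) = -4*J (A(J) = (J + 0)*(-4) = J*(-4) = -4*J)
Y*A(0 - 1*4) = -(-22792)*(0 - 1*4) = -(-22792)*(0 - 4) = -(-22792)*(-4) = -5698*16 = -91168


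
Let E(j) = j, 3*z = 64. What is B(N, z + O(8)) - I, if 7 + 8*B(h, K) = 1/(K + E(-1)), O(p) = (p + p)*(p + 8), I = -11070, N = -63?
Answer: 9176305/829 ≈ 11069.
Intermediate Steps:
z = 64/3 (z = (⅓)*64 = 64/3 ≈ 21.333)
O(p) = 2*p*(8 + p) (O(p) = (2*p)*(8 + p) = 2*p*(8 + p))
B(h, K) = -7/8 + 1/(8*(-1 + K)) (B(h, K) = -7/8 + 1/(8*(K - 1)) = -7/8 + 1/(8*(-1 + K)))
B(N, z + O(8)) - I = (8 - 7*(64/3 + 2*8*(8 + 8)))/(8*(-1 + (64/3 + 2*8*(8 + 8)))) - 1*(-11070) = (8 - 7*(64/3 + 2*8*16))/(8*(-1 + (64/3 + 2*8*16))) + 11070 = (8 - 7*(64/3 + 256))/(8*(-1 + (64/3 + 256))) + 11070 = (8 - 7*832/3)/(8*(-1 + 832/3)) + 11070 = (8 - 5824/3)/(8*(829/3)) + 11070 = (⅛)*(3/829)*(-5800/3) + 11070 = -725/829 + 11070 = 9176305/829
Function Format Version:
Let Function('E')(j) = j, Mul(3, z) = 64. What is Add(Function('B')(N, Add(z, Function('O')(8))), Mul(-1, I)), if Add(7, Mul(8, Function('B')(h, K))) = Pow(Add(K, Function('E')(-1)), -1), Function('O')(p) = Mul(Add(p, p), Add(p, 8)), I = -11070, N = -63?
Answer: Rational(9176305, 829) ≈ 11069.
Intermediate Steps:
z = Rational(64, 3) (z = Mul(Rational(1, 3), 64) = Rational(64, 3) ≈ 21.333)
Function('O')(p) = Mul(2, p, Add(8, p)) (Function('O')(p) = Mul(Mul(2, p), Add(8, p)) = Mul(2, p, Add(8, p)))
Function('B')(h, K) = Add(Rational(-7, 8), Mul(Rational(1, 8), Pow(Add(-1, K), -1))) (Function('B')(h, K) = Add(Rational(-7, 8), Mul(Rational(1, 8), Pow(Add(K, -1), -1))) = Add(Rational(-7, 8), Mul(Rational(1, 8), Pow(Add(-1, K), -1))))
Add(Function('B')(N, Add(z, Function('O')(8))), Mul(-1, I)) = Add(Mul(Rational(1, 8), Pow(Add(-1, Add(Rational(64, 3), Mul(2, 8, Add(8, 8)))), -1), Add(8, Mul(-7, Add(Rational(64, 3), Mul(2, 8, Add(8, 8)))))), Mul(-1, -11070)) = Add(Mul(Rational(1, 8), Pow(Add(-1, Add(Rational(64, 3), Mul(2, 8, 16))), -1), Add(8, Mul(-7, Add(Rational(64, 3), Mul(2, 8, 16))))), 11070) = Add(Mul(Rational(1, 8), Pow(Add(-1, Add(Rational(64, 3), 256)), -1), Add(8, Mul(-7, Add(Rational(64, 3), 256)))), 11070) = Add(Mul(Rational(1, 8), Pow(Add(-1, Rational(832, 3)), -1), Add(8, Mul(-7, Rational(832, 3)))), 11070) = Add(Mul(Rational(1, 8), Pow(Rational(829, 3), -1), Add(8, Rational(-5824, 3))), 11070) = Add(Mul(Rational(1, 8), Rational(3, 829), Rational(-5800, 3)), 11070) = Add(Rational(-725, 829), 11070) = Rational(9176305, 829)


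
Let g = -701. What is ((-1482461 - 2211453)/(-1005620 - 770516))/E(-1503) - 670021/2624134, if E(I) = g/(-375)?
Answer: 700193263390111/816808506305756 ≈ 0.85723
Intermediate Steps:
E(I) = 701/375 (E(I) = -701/(-375) = -701*(-1/375) = 701/375)
((-1482461 - 2211453)/(-1005620 - 770516))/E(-1503) - 670021/2624134 = ((-1482461 - 2211453)/(-1005620 - 770516))/(701/375) - 670021/2624134 = -3693914/(-1776136)*(375/701) - 670021*1/2624134 = -3693914*(-1/1776136)*(375/701) - 670021/2624134 = (1846957/888068)*(375/701) - 670021/2624134 = 692608875/622535668 - 670021/2624134 = 700193263390111/816808506305756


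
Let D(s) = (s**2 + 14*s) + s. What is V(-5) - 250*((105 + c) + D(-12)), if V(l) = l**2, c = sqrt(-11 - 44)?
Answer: -17225 - 250*I*sqrt(55) ≈ -17225.0 - 1854.0*I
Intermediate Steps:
c = I*sqrt(55) (c = sqrt(-55) = I*sqrt(55) ≈ 7.4162*I)
D(s) = s**2 + 15*s
V(-5) - 250*((105 + c) + D(-12)) = (-5)**2 - 250*((105 + I*sqrt(55)) - 12*(15 - 12)) = 25 - 250*((105 + I*sqrt(55)) - 12*3) = 25 - 250*((105 + I*sqrt(55)) - 36) = 25 - 250*(69 + I*sqrt(55)) = 25 + (-17250 - 250*I*sqrt(55)) = -17225 - 250*I*sqrt(55)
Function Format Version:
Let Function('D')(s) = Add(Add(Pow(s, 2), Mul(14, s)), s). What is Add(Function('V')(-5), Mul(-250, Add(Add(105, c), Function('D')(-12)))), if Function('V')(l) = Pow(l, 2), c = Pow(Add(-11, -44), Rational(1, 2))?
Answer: Add(-17225, Mul(-250, I, Pow(55, Rational(1, 2)))) ≈ Add(-17225., Mul(-1854.0, I))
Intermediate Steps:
c = Mul(I, Pow(55, Rational(1, 2))) (c = Pow(-55, Rational(1, 2)) = Mul(I, Pow(55, Rational(1, 2))) ≈ Mul(7.4162, I))
Function('D')(s) = Add(Pow(s, 2), Mul(15, s))
Add(Function('V')(-5), Mul(-250, Add(Add(105, c), Function('D')(-12)))) = Add(Pow(-5, 2), Mul(-250, Add(Add(105, Mul(I, Pow(55, Rational(1, 2)))), Mul(-12, Add(15, -12))))) = Add(25, Mul(-250, Add(Add(105, Mul(I, Pow(55, Rational(1, 2)))), Mul(-12, 3)))) = Add(25, Mul(-250, Add(Add(105, Mul(I, Pow(55, Rational(1, 2)))), -36))) = Add(25, Mul(-250, Add(69, Mul(I, Pow(55, Rational(1, 2)))))) = Add(25, Add(-17250, Mul(-250, I, Pow(55, Rational(1, 2))))) = Add(-17225, Mul(-250, I, Pow(55, Rational(1, 2))))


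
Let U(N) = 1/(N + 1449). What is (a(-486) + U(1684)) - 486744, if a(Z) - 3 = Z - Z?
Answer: -1524959552/3133 ≈ -4.8674e+5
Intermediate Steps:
a(Z) = 3 (a(Z) = 3 + (Z - Z) = 3 + 0 = 3)
U(N) = 1/(1449 + N)
(a(-486) + U(1684)) - 486744 = (3 + 1/(1449 + 1684)) - 486744 = (3 + 1/3133) - 486744 = 9400/3133 - 486744 = -1524959552/3133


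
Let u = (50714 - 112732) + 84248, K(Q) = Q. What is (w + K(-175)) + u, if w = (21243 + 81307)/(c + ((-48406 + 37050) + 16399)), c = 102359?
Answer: 1184426830/53701 ≈ 22056.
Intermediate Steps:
w = 51275/53701 (w = (21243 + 81307)/(102359 + ((-48406 + 37050) + 16399)) = 102550/(102359 + (-11356 + 16399)) = 102550/(102359 + 5043) = 102550/107402 = 102550*(1/107402) = 51275/53701 ≈ 0.95482)
u = 22230 (u = -62018 + 84248 = 22230)
(w + K(-175)) + u = (51275/53701 - 175) + 22230 = -9346400/53701 + 22230 = 1184426830/53701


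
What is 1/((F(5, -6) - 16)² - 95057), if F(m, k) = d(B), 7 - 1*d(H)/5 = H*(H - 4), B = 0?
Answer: -1/94696 ≈ -1.0560e-5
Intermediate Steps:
d(H) = 35 - 5*H*(-4 + H) (d(H) = 35 - 5*H*(H - 4) = 35 - 5*H*(-4 + H))
F(m, k) = 35 (F(m, k) = 35 - 5*0² + 20*0 = 35 - 5*0 + 0 = 35 + 0 + 0 = 35)
1/((F(5, -6) - 16)² - 95057) = 1/((35 - 16)² - 95057) = 1/(19² - 95057) = 1/(361 - 95057) = 1/(-94696) = -1/94696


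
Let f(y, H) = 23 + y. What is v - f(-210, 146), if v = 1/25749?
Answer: 4815064/25749 ≈ 187.00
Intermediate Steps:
v = 1/25749 ≈ 3.8836e-5
v - f(-210, 146) = 1/25749 - (23 - 210) = 1/25749 - 1*(-187) = 1/25749 + 187 = 4815064/25749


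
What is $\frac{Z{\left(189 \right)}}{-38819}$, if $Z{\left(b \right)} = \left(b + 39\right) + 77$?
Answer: $- \frac{305}{38819} \approx -0.007857$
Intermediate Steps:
$Z{\left(b \right)} = 116 + b$ ($Z{\left(b \right)} = \left(39 + b\right) + 77 = 116 + b$)
$\frac{Z{\left(189 \right)}}{-38819} = \frac{116 + 189}{-38819} = 305 \left(- \frac{1}{38819}\right) = - \frac{305}{38819}$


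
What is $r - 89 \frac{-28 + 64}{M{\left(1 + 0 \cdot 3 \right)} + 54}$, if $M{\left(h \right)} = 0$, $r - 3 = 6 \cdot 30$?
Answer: $\frac{371}{3} \approx 123.67$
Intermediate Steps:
$r = 183$ ($r = 3 + 6 \cdot 30 = 3 + 180 = 183$)
$r - 89 \frac{-28 + 64}{M{\left(1 + 0 \cdot 3 \right)} + 54} = 183 - 89 \frac{-28 + 64}{0 + 54} = 183 - 89 \cdot \frac{36}{54} = 183 - 89 \cdot 36 \cdot \frac{1}{54} = 183 - \frac{178}{3} = \frac{371}{3}$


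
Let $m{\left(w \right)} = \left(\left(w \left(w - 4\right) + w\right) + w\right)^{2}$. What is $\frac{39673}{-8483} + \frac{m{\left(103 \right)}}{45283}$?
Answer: $\frac{916254183088}{384135689} \approx 2385.2$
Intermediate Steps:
$m{\left(w \right)} = \left(2 w + w \left(-4 + w\right)\right)^{2}$ ($m{\left(w \right)} = \left(\left(w \left(-4 + w\right) + w\right) + w\right)^{2} = \left(\left(w + w \left(-4 + w\right)\right) + w\right)^{2} = \left(2 w + w \left(-4 + w\right)\right)^{2}$)
$\frac{39673}{-8483} + \frac{m{\left(103 \right)}}{45283} = \frac{39673}{-8483} + \frac{103^{2} \left(-2 + 103\right)^{2}}{45283} = 39673 \left(- \frac{1}{8483}\right) + 10609 \cdot 101^{2} \cdot \frac{1}{45283} = - \frac{39673}{8483} + 10609 \cdot 10201 \cdot \frac{1}{45283} = - \frac{39673}{8483} + 108222409 \cdot \frac{1}{45283} = - \frac{39673}{8483} + \frac{108222409}{45283} = \frac{916254183088}{384135689}$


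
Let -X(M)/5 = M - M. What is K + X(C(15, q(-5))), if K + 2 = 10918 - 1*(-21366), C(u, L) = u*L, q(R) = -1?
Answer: 32282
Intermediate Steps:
C(u, L) = L*u
X(M) = 0 (X(M) = -5*(M - M) = -5*0 = 0)
K = 32282 (K = -2 + (10918 - 1*(-21366)) = -2 + (10918 + 21366) = -2 + 32284 = 32282)
K + X(C(15, q(-5))) = 32282 + 0 = 32282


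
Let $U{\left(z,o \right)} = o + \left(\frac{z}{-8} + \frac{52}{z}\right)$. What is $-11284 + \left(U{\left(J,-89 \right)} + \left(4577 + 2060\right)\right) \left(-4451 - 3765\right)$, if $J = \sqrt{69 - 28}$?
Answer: $-53809652 - \frac{385125 \sqrt{41}}{41} \approx -5.387 \cdot 10^{7}$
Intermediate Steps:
$J = \sqrt{41} \approx 6.4031$
$U{\left(z,o \right)} = o + \frac{52}{z} - \frac{z}{8}$ ($U{\left(z,o \right)} = o + \left(z \left(- \frac{1}{8}\right) + \frac{52}{z}\right) = o - \left(- \frac{52}{z} + \frac{z}{8}\right) = o + \frac{52}{z} - \frac{z}{8}$)
$-11284 + \left(U{\left(J,-89 \right)} + \left(4577 + 2060\right)\right) \left(-4451 - 3765\right) = -11284 + \left(\left(-89 + \frac{52}{\sqrt{41}} - \frac{\sqrt{41}}{8}\right) + \left(4577 + 2060\right)\right) \left(-4451 - 3765\right) = -11284 + \left(\left(-89 + 52 \frac{\sqrt{41}}{41} - \frac{\sqrt{41}}{8}\right) + 6637\right) \left(-8216\right) = -11284 + \left(\left(-89 + \frac{52 \sqrt{41}}{41} - \frac{\sqrt{41}}{8}\right) + 6637\right) \left(-8216\right) = -11284 + \left(\left(-89 + \frac{375 \sqrt{41}}{328}\right) + 6637\right) \left(-8216\right) = -11284 + \left(6548 + \frac{375 \sqrt{41}}{328}\right) \left(-8216\right) = -11284 - \left(53798368 + \frac{385125 \sqrt{41}}{41}\right) = -53809652 - \frac{385125 \sqrt{41}}{41}$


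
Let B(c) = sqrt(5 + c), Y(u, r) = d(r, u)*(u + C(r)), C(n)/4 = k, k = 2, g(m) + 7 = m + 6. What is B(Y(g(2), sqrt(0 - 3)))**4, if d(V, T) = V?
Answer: -218 + 90*I*sqrt(3) ≈ -218.0 + 155.88*I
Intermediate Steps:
g(m) = -1 + m (g(m) = -7 + (m + 6) = -7 + (6 + m) = -1 + m)
C(n) = 8 (C(n) = 4*2 = 8)
Y(u, r) = r*(8 + u) (Y(u, r) = r*(u + 8) = r*(8 + u))
B(Y(g(2), sqrt(0 - 3)))**4 = (sqrt(5 + sqrt(0 - 3)*(8 + (-1 + 2))))**4 = (sqrt(5 + sqrt(-3)*(8 + 1)))**4 = (sqrt(5 + (I*sqrt(3))*9))**4 = (sqrt(5 + 9*I*sqrt(3)))**4 = (5 + 9*I*sqrt(3))**2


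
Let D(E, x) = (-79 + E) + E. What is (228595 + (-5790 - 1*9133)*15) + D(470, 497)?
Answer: 5611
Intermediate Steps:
D(E, x) = -79 + 2*E
(228595 + (-5790 - 1*9133)*15) + D(470, 497) = (228595 + (-5790 - 1*9133)*15) + (-79 + 2*470) = (228595 + (-5790 - 9133)*15) + (-79 + 940) = (228595 - 14923*15) + 861 = (228595 - 223845) + 861 = 4750 + 861 = 5611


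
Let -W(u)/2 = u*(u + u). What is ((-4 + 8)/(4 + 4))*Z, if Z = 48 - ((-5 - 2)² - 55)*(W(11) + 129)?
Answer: -1041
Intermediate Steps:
W(u) = -4*u² (W(u) = -2*u*(u + u) = -2*u*2*u = -4*u²)
Z = -2082 (Z = 48 - ((-5 - 2)² - 55)*(-4*11² + 129) = 48 - ((-7)² - 55)*(-4*121 + 129) = 48 - (49 - 55)*(-484 + 129) = 48 - (-6)*(-355) = 48 - 1*2130 = 48 - 2130 = -2082)
((-4 + 8)/(4 + 4))*Z = ((-4 + 8)/(4 + 4))*(-2082) = (4/8)*(-2082) = (4*(⅛))*(-2082) = (½)*(-2082) = -1041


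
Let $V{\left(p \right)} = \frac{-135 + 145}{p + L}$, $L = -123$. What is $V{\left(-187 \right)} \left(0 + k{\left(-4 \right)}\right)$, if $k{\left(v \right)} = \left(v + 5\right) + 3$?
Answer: $- \frac{4}{31} \approx -0.12903$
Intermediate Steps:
$k{\left(v \right)} = 8 + v$ ($k{\left(v \right)} = \left(5 + v\right) + 3 = 8 + v$)
$V{\left(p \right)} = \frac{10}{-123 + p}$ ($V{\left(p \right)} = \frac{-135 + 145}{p - 123} = \frac{10}{-123 + p}$)
$V{\left(-187 \right)} \left(0 + k{\left(-4 \right)}\right) = \frac{10}{-123 - 187} \left(0 + \left(8 - 4\right)\right) = \frac{10}{-310} \left(0 + 4\right) = 10 \left(- \frac{1}{310}\right) 4 = \left(- \frac{1}{31}\right) 4 = - \frac{4}{31}$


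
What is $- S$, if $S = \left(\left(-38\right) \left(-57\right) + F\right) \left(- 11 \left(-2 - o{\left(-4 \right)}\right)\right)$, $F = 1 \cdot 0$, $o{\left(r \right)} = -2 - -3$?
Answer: $-71478$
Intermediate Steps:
$o{\left(r \right)} = 1$ ($o{\left(r \right)} = -2 + 3 = 1$)
$F = 0$
$S = 71478$ ($S = \left(\left(-38\right) \left(-57\right) + 0\right) \left(- 11 \left(-2 - 1\right)\right) = \left(2166 + 0\right) \left(- 11 \left(-2 - 1\right)\right) = 2166 \left(\left(-11\right) \left(-3\right)\right) = 2166 \cdot 33 = 71478$)
$- S = \left(-1\right) 71478 = -71478$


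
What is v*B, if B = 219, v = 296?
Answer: 64824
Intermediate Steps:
v*B = 296*219 = 64824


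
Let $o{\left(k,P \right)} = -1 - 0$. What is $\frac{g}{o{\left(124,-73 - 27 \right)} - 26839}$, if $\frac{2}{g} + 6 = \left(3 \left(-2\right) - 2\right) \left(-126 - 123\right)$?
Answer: $- \frac{1}{26652120} \approx -3.752 \cdot 10^{-8}$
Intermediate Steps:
$o{\left(k,P \right)} = -1$ ($o{\left(k,P \right)} = -1 + 0 = -1$)
$g = \frac{1}{993}$ ($g = \frac{2}{-6 + \left(3 \left(-2\right) - 2\right) \left(-126 - 123\right)} = \frac{2}{-6 + \left(-6 - 2\right) \left(-126 - 123\right)} = \frac{2}{-6 - -1992} = \frac{2}{-6 + 1992} = \frac{2}{1986} = 2 \cdot \frac{1}{1986} = \frac{1}{993} \approx 0.0010071$)
$\frac{g}{o{\left(124,-73 - 27 \right)} - 26839} = \frac{1}{993 \left(-1 - 26839\right)} = \frac{1}{993 \left(-26840\right)} = \frac{1}{993} \left(- \frac{1}{26840}\right) = - \frac{1}{26652120}$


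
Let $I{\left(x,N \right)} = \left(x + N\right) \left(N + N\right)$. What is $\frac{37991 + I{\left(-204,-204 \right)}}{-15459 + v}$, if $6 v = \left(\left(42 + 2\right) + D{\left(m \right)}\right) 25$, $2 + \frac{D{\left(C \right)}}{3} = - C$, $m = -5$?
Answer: $- \frac{1226730}{91429} \approx -13.417$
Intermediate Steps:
$D{\left(C \right)} = -6 - 3 C$ ($D{\left(C \right)} = -6 + 3 \left(- C\right) = -6 - 3 C$)
$I{\left(x,N \right)} = 2 N \left(N + x\right)$ ($I{\left(x,N \right)} = \left(N + x\right) 2 N = 2 N \left(N + x\right)$)
$v = \frac{1325}{6}$ ($v = \frac{\left(\left(42 + 2\right) - -9\right) 25}{6} = \frac{\left(44 + \left(-6 + 15\right)\right) 25}{6} = \frac{\left(44 + 9\right) 25}{6} = \frac{53 \cdot 25}{6} = \frac{1}{6} \cdot 1325 = \frac{1325}{6} \approx 220.83$)
$\frac{37991 + I{\left(-204,-204 \right)}}{-15459 + v} = \frac{37991 + 2 \left(-204\right) \left(-204 - 204\right)}{-15459 + \frac{1325}{6}} = \frac{37991 + 2 \left(-204\right) \left(-408\right)}{- \frac{91429}{6}} = \left(37991 + 166464\right) \left(- \frac{6}{91429}\right) = 204455 \left(- \frac{6}{91429}\right) = - \frac{1226730}{91429}$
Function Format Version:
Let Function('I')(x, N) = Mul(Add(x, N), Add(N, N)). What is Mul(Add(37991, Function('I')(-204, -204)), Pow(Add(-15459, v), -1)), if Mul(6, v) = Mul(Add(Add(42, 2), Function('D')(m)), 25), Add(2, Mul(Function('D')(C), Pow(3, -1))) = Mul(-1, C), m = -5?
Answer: Rational(-1226730, 91429) ≈ -13.417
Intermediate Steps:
Function('D')(C) = Add(-6, Mul(-3, C)) (Function('D')(C) = Add(-6, Mul(3, Mul(-1, C))) = Add(-6, Mul(-3, C)))
Function('I')(x, N) = Mul(2, N, Add(N, x)) (Function('I')(x, N) = Mul(Add(N, x), Mul(2, N)) = Mul(2, N, Add(N, x)))
v = Rational(1325, 6) (v = Mul(Rational(1, 6), Mul(Add(Add(42, 2), Add(-6, Mul(-3, -5))), 25)) = Mul(Rational(1, 6), Mul(Add(44, Add(-6, 15)), 25)) = Mul(Rational(1, 6), Mul(Add(44, 9), 25)) = Mul(Rational(1, 6), Mul(53, 25)) = Mul(Rational(1, 6), 1325) = Rational(1325, 6) ≈ 220.83)
Mul(Add(37991, Function('I')(-204, -204)), Pow(Add(-15459, v), -1)) = Mul(Add(37991, Mul(2, -204, Add(-204, -204))), Pow(Add(-15459, Rational(1325, 6)), -1)) = Mul(Add(37991, Mul(2, -204, -408)), Pow(Rational(-91429, 6), -1)) = Mul(Add(37991, 166464), Rational(-6, 91429)) = Mul(204455, Rational(-6, 91429)) = Rational(-1226730, 91429)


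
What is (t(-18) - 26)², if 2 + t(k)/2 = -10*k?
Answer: 108900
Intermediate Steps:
t(k) = -4 - 20*k (t(k) = -4 + 2*(-10*k) = -4 - 20*k)
(t(-18) - 26)² = ((-4 - 20*(-18)) - 26)² = ((-4 + 360) - 26)² = (356 - 26)² = 330² = 108900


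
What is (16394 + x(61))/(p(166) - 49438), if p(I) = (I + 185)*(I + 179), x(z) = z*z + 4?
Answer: 20119/71657 ≈ 0.28077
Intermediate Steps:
x(z) = 4 + z**2 (x(z) = z**2 + 4 = 4 + z**2)
p(I) = (179 + I)*(185 + I) (p(I) = (185 + I)*(179 + I) = (179 + I)*(185 + I))
(16394 + x(61))/(p(166) - 49438) = (16394 + (4 + 61**2))/((33115 + 166**2 + 364*166) - 49438) = (16394 + (4 + 3721))/((33115 + 27556 + 60424) - 49438) = (16394 + 3725)/(121095 - 49438) = 20119/71657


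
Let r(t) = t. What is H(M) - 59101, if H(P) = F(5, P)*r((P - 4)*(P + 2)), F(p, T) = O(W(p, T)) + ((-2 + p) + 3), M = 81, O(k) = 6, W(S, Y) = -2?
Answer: 17591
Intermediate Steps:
F(p, T) = 7 + p (F(p, T) = 6 + ((-2 + p) + 3) = 6 + (1 + p) = 7 + p)
H(P) = 12*(-4 + P)*(2 + P) (H(P) = (7 + 5)*((P - 4)*(P + 2)) = 12*((-4 + P)*(2 + P)) = 12*(-4 + P)*(2 + P))
H(M) - 59101 = (-96 - 24*81 + 12*81²) - 59101 = (-96 - 1944 + 12*6561) - 59101 = (-96 - 1944 + 78732) - 59101 = 76692 - 59101 = 17591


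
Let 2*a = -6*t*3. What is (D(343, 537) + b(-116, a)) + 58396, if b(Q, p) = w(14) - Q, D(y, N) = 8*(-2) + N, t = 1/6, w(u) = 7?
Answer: 59040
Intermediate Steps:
t = ⅙ ≈ 0.16667
D(y, N) = -16 + N
a = -3/2 (a = (-6*⅙*3)/2 = (-1*3)/2 = (½)*(-3) = -3/2 ≈ -1.5000)
b(Q, p) = 7 - Q
(D(343, 537) + b(-116, a)) + 58396 = ((-16 + 537) + (7 - 1*(-116))) + 58396 = (521 + (7 + 116)) + 58396 = (521 + 123) + 58396 = 644 + 58396 = 59040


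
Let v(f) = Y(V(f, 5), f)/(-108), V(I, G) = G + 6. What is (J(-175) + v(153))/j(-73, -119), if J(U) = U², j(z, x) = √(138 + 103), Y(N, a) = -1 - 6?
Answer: 3307507*√241/26028 ≈ 1972.7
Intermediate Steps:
V(I, G) = 6 + G
Y(N, a) = -7
v(f) = 7/108 (v(f) = -7/(-108) = -7*(-1/108) = 7/108)
j(z, x) = √241
(J(-175) + v(153))/j(-73, -119) = ((-175)² + 7/108)/(√241) = (30625 + 7/108)*(√241/241) = 3307507*(√241/241)/108 = 3307507*√241/26028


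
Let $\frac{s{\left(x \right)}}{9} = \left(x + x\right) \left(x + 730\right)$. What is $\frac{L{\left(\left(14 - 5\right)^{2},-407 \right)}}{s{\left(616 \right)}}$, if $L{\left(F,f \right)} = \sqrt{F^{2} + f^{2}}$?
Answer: $\frac{\sqrt{172210}}{14924448} \approx 2.7806 \cdot 10^{-5}$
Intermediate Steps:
$s{\left(x \right)} = 18 x \left(730 + x\right)$ ($s{\left(x \right)} = 9 \left(x + x\right) \left(x + 730\right) = 9 \cdot 2 x \left(730 + x\right) = 18 x \left(730 + x\right)$)
$\frac{L{\left(\left(14 - 5\right)^{2},-407 \right)}}{s{\left(616 \right)}} = \frac{\sqrt{\left(\left(14 - 5\right)^{2}\right)^{2} + \left(-407\right)^{2}}}{18 \cdot 616 \left(730 + 616\right)} = \frac{\sqrt{\left(9^{2}\right)^{2} + 165649}}{18 \cdot 616 \cdot 1346} = \frac{\sqrt{81^{2} + 165649}}{14924448} = \sqrt{6561 + 165649} \cdot \frac{1}{14924448} = \sqrt{172210} \cdot \frac{1}{14924448} = \frac{\sqrt{172210}}{14924448}$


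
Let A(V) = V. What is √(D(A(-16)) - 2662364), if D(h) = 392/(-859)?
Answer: 2*I*√491127036853/859 ≈ 1631.7*I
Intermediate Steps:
D(h) = -392/859 (D(h) = 392*(-1/859) = -392/859)
√(D(A(-16)) - 2662364) = √(-392/859 - 2662364) = √(-2286971068/859) = 2*I*√491127036853/859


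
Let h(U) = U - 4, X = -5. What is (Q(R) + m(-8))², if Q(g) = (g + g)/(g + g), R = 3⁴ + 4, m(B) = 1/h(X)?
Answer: 64/81 ≈ 0.79012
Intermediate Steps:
h(U) = -4 + U
m(B) = -⅑ (m(B) = 1/(-4 - 5) = 1/(-9) = -⅑)
R = 85 (R = 81 + 4 = 85)
Q(g) = 1 (Q(g) = (2*g)/((2*g)) = (2*g)*(1/(2*g)) = 1)
(Q(R) + m(-8))² = (1 - ⅑)² = (8/9)² = 64/81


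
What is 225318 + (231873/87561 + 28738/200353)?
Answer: 57287350925749/254247957 ≈ 2.2532e+5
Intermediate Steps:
225318 + (231873/87561 + 28738/200353) = 225318 + (231873*(1/87561) + 28738*(1/200353)) = 225318 + (77291/29187 + 28738/200353) = 225318 + 709750423/254247957 = 57287350925749/254247957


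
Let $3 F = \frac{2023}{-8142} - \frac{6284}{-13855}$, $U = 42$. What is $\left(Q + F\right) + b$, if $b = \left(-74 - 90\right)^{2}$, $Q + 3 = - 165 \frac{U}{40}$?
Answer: $\frac{18085161031411}{676844460} \approx 26720.0$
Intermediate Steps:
$Q = - \frac{705}{4}$ ($Q = -3 - 165 \cdot \frac{42}{40} = -3 - 165 \cdot 42 \cdot \frac{1}{40} = -3 - \frac{693}{4} = - \frac{705}{4} \approx -176.25$)
$b = 26896$ ($b = \left(-164\right)^{2} = 26896$)
$F = \frac{23135663}{338422230}$ ($F = \frac{\frac{2023}{-8142} - \frac{6284}{-13855}}{3} = \frac{2023 \left(- \frac{1}{8142}\right) - - \frac{6284}{13855}}{3} = \frac{- \frac{2023}{8142} + \frac{6284}{13855}}{3} = \frac{1}{3} \cdot \frac{23135663}{112807410} = \frac{23135663}{338422230} \approx 0.068363$)
$\left(Q + F\right) + b = \left(- \frac{705}{4} + \frac{23135663}{338422230}\right) + 26896 = - \frac{119247564749}{676844460} + 26896 = \frac{18085161031411}{676844460}$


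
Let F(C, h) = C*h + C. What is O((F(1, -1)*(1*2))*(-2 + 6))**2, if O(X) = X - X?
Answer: 0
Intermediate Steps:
F(C, h) = C + C*h
O(X) = 0
O((F(1, -1)*(1*2))*(-2 + 6))**2 = 0**2 = 0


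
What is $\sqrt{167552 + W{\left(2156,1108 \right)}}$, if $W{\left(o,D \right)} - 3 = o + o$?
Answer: $\sqrt{171867} \approx 414.57$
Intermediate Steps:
$W{\left(o,D \right)} = 3 + 2 o$ ($W{\left(o,D \right)} = 3 + \left(o + o\right) = 3 + 2 o$)
$\sqrt{167552 + W{\left(2156,1108 \right)}} = \sqrt{167552 + \left(3 + 2 \cdot 2156\right)} = \sqrt{167552 + \left(3 + 4312\right)} = \sqrt{167552 + 4315} = \sqrt{171867}$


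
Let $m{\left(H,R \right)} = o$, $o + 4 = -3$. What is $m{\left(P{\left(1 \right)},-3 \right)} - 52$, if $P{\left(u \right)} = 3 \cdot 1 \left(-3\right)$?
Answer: $-59$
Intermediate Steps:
$o = -7$ ($o = -4 - 3 = -7$)
$P{\left(u \right)} = -9$ ($P{\left(u \right)} = 3 \left(-3\right) = -9$)
$m{\left(H,R \right)} = -7$
$m{\left(P{\left(1 \right)},-3 \right)} - 52 = -7 - 52 = -59$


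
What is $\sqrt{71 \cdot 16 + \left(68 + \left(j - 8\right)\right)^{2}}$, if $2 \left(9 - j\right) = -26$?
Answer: $2 \sqrt{1965} \approx 88.657$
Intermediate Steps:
$j = 22$ ($j = 9 - -13 = 9 + 13 = 22$)
$\sqrt{71 \cdot 16 + \left(68 + \left(j - 8\right)\right)^{2}} = \sqrt{71 \cdot 16 + \left(68 + \left(22 - 8\right)\right)^{2}} = \sqrt{1136 + \left(68 + \left(22 - 8\right)\right)^{2}} = \sqrt{1136 + \left(68 + 14\right)^{2}} = \sqrt{1136 + 82^{2}} = \sqrt{1136 + 6724} = \sqrt{7860} = 2 \sqrt{1965}$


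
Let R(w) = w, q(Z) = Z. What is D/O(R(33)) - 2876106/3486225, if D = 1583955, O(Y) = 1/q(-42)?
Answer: -77308330236952/1162075 ≈ -6.6526e+7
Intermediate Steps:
O(Y) = -1/42 (O(Y) = 1/(-42) = -1/42)
D/O(R(33)) - 2876106/3486225 = 1583955/(-1/42) - 2876106/3486225 = 1583955*(-42) - 2876106*1/3486225 = -66526110 - 958702/1162075 = -77308330236952/1162075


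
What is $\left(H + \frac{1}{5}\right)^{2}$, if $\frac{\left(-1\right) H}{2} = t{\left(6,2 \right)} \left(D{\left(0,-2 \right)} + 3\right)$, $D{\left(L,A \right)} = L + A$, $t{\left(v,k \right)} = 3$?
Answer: $\frac{841}{25} \approx 33.64$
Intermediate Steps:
$D{\left(L,A \right)} = A + L$
$H = -6$ ($H = - 2 \cdot 3 \left(\left(-2 + 0\right) + 3\right) = - 2 \cdot 3 \left(-2 + 3\right) = - 2 \cdot 3 \cdot 1 = \left(-2\right) 3 = -6$)
$\left(H + \frac{1}{5}\right)^{2} = \left(-6 + \frac{1}{5}\right)^{2} = \left(- \frac{29}{5}\right)^{2} = \frac{841}{25}$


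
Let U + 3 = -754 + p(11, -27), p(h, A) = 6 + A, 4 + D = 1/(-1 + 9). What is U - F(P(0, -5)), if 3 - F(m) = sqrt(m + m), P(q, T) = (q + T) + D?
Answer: -781 + I*sqrt(71)/2 ≈ -781.0 + 4.2131*I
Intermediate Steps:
D = -31/8 (D = -4 + 1/(-1 + 9) = -4 + 1/8 = -31/8 ≈ -3.8750)
P(q, T) = -31/8 + T + q (P(q, T) = (q + T) - 31/8 = (T + q) - 31/8 = -31/8 + T + q)
F(m) = 3 - sqrt(2)*sqrt(m) (F(m) = 3 - sqrt(m + m) = 3 - sqrt(2*m) = 3 - sqrt(2)*sqrt(m))
U = -778 (U = -3 + (-754 + (6 - 27)) = -3 + (-754 - 21) = -3 - 775 = -778)
U - F(P(0, -5)) = -778 - (3 - sqrt(2)*sqrt(-31/8 - 5 + 0)) = -778 - (3 - sqrt(2)*sqrt(-71/8)) = -778 - (3 - sqrt(2)*I*sqrt(142)/4) = -778 - (3 - I*sqrt(71)/2) = -778 + (-3 + I*sqrt(71)/2) = -781 + I*sqrt(71)/2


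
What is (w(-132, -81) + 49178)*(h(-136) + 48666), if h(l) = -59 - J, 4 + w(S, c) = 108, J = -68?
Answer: 2398801350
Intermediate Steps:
w(S, c) = 104 (w(S, c) = -4 + 108 = 104)
h(l) = 9 (h(l) = -59 - 1*(-68) = -59 + 68 = 9)
(w(-132, -81) + 49178)*(h(-136) + 48666) = (104 + 49178)*(9 + 48666) = 49282*48675 = 2398801350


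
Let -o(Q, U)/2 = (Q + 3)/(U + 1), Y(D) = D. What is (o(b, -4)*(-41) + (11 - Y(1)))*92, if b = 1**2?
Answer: -27416/3 ≈ -9138.7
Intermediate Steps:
b = 1
o(Q, U) = -2*(3 + Q)/(1 + U) (o(Q, U) = -2*(Q + 3)/(U + 1) = -2*(3 + Q)/(1 + U))
(o(b, -4)*(-41) + (11 - Y(1)))*92 = ((2*(-3 - 1*1)/(1 - 4))*(-41) + (11 - 1*1))*92 = ((2*(-3 - 1)/(-3))*(-41) + (11 - 1))*92 = ((2*(-1/3)*(-4))*(-41) + 10)*92 = ((8/3)*(-41) + 10)*92 = (-328/3 + 10)*92 = -298/3*92 = -27416/3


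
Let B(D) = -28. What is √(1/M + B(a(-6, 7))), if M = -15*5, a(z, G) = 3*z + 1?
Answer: I*√6303/15 ≈ 5.2928*I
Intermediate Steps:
a(z, G) = 1 + 3*z
M = -75
√(1/M + B(a(-6, 7))) = √(1/(-75) - 28) = √(-1/75 - 28) = √(-2101/75) = I*√6303/15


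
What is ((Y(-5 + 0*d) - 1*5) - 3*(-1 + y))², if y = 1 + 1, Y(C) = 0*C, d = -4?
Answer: 64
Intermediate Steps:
Y(C) = 0
y = 2
((Y(-5 + 0*d) - 1*5) - 3*(-1 + y))² = ((0 - 1*5) - 3*(-1 + 2))² = ((0 - 5) - 3*1)² = (-5 - 3)² = (-8)² = 64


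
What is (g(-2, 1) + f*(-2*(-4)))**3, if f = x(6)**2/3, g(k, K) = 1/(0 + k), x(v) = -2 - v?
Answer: 1064332261/216 ≈ 4.9275e+6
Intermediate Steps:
g(k, K) = 1/k
f = 64/3 (f = (-2 - 1*6)**2/3 = (-2 - 6)**2*(1/3) = (-8)**2*(1/3) = 64*(1/3) = 64/3 ≈ 21.333)
(g(-2, 1) + f*(-2*(-4)))**3 = (1/(-2) + 64*(-2*(-4))/3)**3 = (-1/2 + (64/3)*8)**3 = (-1/2 + 512/3)**3 = (1021/6)**3 = 1064332261/216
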